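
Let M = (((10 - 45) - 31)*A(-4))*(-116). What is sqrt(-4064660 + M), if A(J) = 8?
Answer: 2*I*sqrt(1000853) ≈ 2000.9*I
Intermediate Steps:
M = 61248 (M = (((10 - 45) - 31)*8)*(-116) = ((-35 - 31)*8)*(-116) = -66*8*(-116) = -528*(-116) = 61248)
sqrt(-4064660 + M) = sqrt(-4064660 + 61248) = sqrt(-4003412) = 2*I*sqrt(1000853)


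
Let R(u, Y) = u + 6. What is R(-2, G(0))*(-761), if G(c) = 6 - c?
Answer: -3044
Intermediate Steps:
R(u, Y) = 6 + u
R(-2, G(0))*(-761) = (6 - 2)*(-761) = 4*(-761) = -3044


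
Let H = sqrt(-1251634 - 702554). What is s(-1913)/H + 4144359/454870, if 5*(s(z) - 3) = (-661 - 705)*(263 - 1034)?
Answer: 4144359/454870 - 351067*I*sqrt(54283)/542830 ≈ 9.1111 - 150.68*I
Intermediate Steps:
H = 6*I*sqrt(54283) (H = sqrt(-1954188) = 6*I*sqrt(54283) ≈ 1397.9*I)
s(z) = 1053201/5 (s(z) = 3 + ((-661 - 705)*(263 - 1034))/5 = 3 + (-1366*(-771))/5 = 3 + (1/5)*1053186 = 3 + 1053186/5 = 1053201/5)
s(-1913)/H + 4144359/454870 = 1053201/(5*((6*I*sqrt(54283)))) + 4144359/454870 = 1053201*(-I*sqrt(54283)/325698)/5 + 4144359*(1/454870) = -351067*I*sqrt(54283)/542830 + 4144359/454870 = 4144359/454870 - 351067*I*sqrt(54283)/542830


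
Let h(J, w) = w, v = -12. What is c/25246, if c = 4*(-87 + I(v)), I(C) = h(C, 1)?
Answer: -172/12623 ≈ -0.013626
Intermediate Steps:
I(C) = 1
c = -344 (c = 4*(-87 + 1) = 4*(-86) = -344)
c/25246 = -344/25246 = -344*1/25246 = -172/12623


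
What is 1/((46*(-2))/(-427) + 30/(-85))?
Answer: -7259/998 ≈ -7.2735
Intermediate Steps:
1/((46*(-2))/(-427) + 30/(-85)) = 1/(-92*(-1/427) + 30*(-1/85)) = 1/(92/427 - 6/17) = 1/(-998/7259) = -7259/998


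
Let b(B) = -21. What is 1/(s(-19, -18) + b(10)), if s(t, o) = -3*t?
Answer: 1/36 ≈ 0.027778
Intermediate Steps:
1/(s(-19, -18) + b(10)) = 1/(-3*(-19) - 21) = 1/(57 - 21) = 1/36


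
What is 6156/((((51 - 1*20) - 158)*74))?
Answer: -3078/4699 ≈ -0.65503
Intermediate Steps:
6156/((((51 - 1*20) - 158)*74)) = 6156/((((51 - 20) - 158)*74)) = 6156/(((31 - 158)*74)) = 6156/((-127*74)) = 6156/(-9398) = 6156*(-1/9398) = -3078/4699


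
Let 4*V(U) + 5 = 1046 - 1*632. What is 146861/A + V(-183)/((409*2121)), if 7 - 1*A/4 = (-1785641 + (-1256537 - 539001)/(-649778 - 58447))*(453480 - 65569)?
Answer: 25830840484265903/219050344038551081952 ≈ 0.00011792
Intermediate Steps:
V(U) = 409/4 (V(U) = -5/4 + (1046 - 1*632)/4 = -5/4 + (1046 - 632)/4 = -5/4 + (¼)*414 = -5/4 + 207/2 = 409/4)
A = 103276918452876512/37275 (A = 28 - 4*(-1785641 + (-1256537 - 539001)/(-649778 - 58447))*(453480 - 65569) = 28 - 4*(-1785641 - 1795538/(-708225))*387911 = 28 - 4*(-1785641 - 1795538*(-1/708225))*387911 = 28 - 4*(-1785641 + 94502/37275)*387911 = 28 - (-266238695092)*387911/37275 = 28 - 4*(-25819229612958203/37275) = 28 + 103276918451832812/37275 = 103276918452876512/37275 ≈ 2.7707e+12)
146861/A + V(-183)/((409*2121)) = 146861/(103276918452876512/37275) + 409/(4*((409*2121))) = 146861*(37275/103276918452876512) + (409/4)/867489 = 5474243775/103276918452876512 + (409/4)*(1/867489) = 5474243775/103276918452876512 + 1/8484 = 25830840484265903/219050344038551081952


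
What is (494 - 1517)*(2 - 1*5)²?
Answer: -9207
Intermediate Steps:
(494 - 1517)*(2 - 1*5)² = -1023*(2 - 5)² = -1023*(-3)² = -1023*9 = -9207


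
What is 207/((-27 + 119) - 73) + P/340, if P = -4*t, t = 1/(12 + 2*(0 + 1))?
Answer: 246311/22610 ≈ 10.894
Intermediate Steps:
t = 1/14 (t = 1/(12 + 2*1) = 1/(12 + 2) = 1/14 ≈ 0.071429)
P = -2/7 (P = -4*1/14 = -2/7 ≈ -0.28571)
207/((-27 + 119) - 73) + P/340 = 207/((-27 + 119) - 73) - 2/7/340 = 207/(92 - 73) - 2/7*1/340 = 207/19 - 1/1190 = 246311/22610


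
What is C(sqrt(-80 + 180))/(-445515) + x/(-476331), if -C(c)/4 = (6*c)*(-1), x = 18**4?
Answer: -1041837824/4715835677 ≈ -0.22092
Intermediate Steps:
x = 104976
C(c) = 24*c (C(c) = -4*6*c*(-1) = -(-24)*c = 24*c)
C(sqrt(-80 + 180))/(-445515) + x/(-476331) = (24*sqrt(-80 + 180))/(-445515) + 104976/(-476331) = (24*sqrt(100))*(-1/445515) + 104976*(-1/476331) = (24*10)*(-1/445515) - 34992/158777 = 240*(-1/445515) - 34992/158777 = -16/29701 - 34992/158777 = -1041837824/4715835677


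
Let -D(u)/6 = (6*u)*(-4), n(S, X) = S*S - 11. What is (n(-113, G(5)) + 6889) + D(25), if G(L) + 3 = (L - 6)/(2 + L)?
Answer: 23247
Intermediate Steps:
G(L) = -3 + (-6 + L)/(2 + L) (G(L) = -3 + (L - 6)/(2 + L) = -3 + (-6 + L)/(2 + L))
n(S, X) = -11 + S² (n(S, X) = S² - 11 = -11 + S²)
D(u) = 144*u (D(u) = -6*6*u*(-4) = -(-144)*u = 144*u)
(n(-113, G(5)) + 6889) + D(25) = ((-11 + (-113)²) + 6889) + 144*25 = ((-11 + 12769) + 6889) + 3600 = (12758 + 6889) + 3600 = 19647 + 3600 = 23247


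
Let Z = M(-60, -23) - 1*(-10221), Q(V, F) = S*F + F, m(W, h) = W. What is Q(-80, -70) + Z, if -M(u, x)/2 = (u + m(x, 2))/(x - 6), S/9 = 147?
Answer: -2391477/29 ≈ -82465.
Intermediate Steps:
S = 1323 (S = 9*147 = 1323)
M(u, x) = -2*(u + x)/(-6 + x) (M(u, x) = -2*(u + x)/(x - 6) = -2*(u + x)/(-6 + x))
Q(V, F) = 1324*F (Q(V, F) = 1323*F + F = 1324*F)
Z = 296243/29 (Z = 2*(-1*(-60) - 1*(-23))/(-6 - 23) - 1*(-10221) = 2*(60 + 23)/(-29) + 10221 = 2*(-1/29)*83 + 10221 = -166/29 + 10221 = 296243/29 ≈ 10215.)
Q(-80, -70) + Z = 1324*(-70) + 296243/29 = -92680 + 296243/29 = -2391477/29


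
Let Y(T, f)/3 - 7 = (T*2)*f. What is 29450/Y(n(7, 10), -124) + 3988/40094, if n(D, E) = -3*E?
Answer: 634932104/447870027 ≈ 1.4177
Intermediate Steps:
Y(T, f) = 21 + 6*T*f (Y(T, f) = 21 + 3*((T*2)*f) = 21 + 3*((2*T)*f) = 21 + 3*(2*T*f) = 21 + 6*T*f)
29450/Y(n(7, 10), -124) + 3988/40094 = 29450/(21 + 6*(-3*10)*(-124)) + 3988/40094 = 29450/(21 + 6*(-30)*(-124)) + 3988*(1/40094) = 29450/(21 + 22320) + 1994/20047 = 29450/22341 + 1994/20047 = 634932104/447870027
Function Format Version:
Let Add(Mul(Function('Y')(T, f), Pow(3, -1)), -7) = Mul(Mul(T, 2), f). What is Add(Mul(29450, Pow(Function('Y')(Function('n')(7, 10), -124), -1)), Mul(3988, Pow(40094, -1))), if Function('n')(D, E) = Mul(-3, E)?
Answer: Rational(634932104, 447870027) ≈ 1.4177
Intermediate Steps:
Function('Y')(T, f) = Add(21, Mul(6, T, f)) (Function('Y')(T, f) = Add(21, Mul(3, Mul(Mul(T, 2), f))) = Add(21, Mul(3, Mul(Mul(2, T), f))) = Add(21, Mul(3, Mul(2, T, f))) = Add(21, Mul(6, T, f)))
Add(Mul(29450, Pow(Function('Y')(Function('n')(7, 10), -124), -1)), Mul(3988, Pow(40094, -1))) = Add(Mul(29450, Pow(Add(21, Mul(6, Mul(-3, 10), -124)), -1)), Mul(3988, Pow(40094, -1))) = Add(Mul(29450, Pow(Add(21, Mul(6, -30, -124)), -1)), Mul(3988, Rational(1, 40094))) = Add(Mul(29450, Pow(Add(21, 22320), -1)), Rational(1994, 20047)) = Add(Mul(29450, Pow(22341, -1)), Rational(1994, 20047)) = Add(Mul(29450, Rational(1, 22341)), Rational(1994, 20047)) = Add(Rational(29450, 22341), Rational(1994, 20047)) = Rational(634932104, 447870027)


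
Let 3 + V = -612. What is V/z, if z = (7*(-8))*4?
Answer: 615/224 ≈ 2.7455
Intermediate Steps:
V = -615 (V = -3 - 612 = -615)
z = -224 (z = -56*4 = -224)
V/z = -615/(-224) = -615*(-1/224) = 615/224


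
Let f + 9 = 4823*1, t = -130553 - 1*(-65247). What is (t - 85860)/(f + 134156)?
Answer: -75583/69485 ≈ -1.0878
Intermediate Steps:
t = -65306 (t = -130553 + 65247 = -65306)
f = 4814 (f = -9 + 4823*1 = -9 + 4823 = 4814)
(t - 85860)/(f + 134156) = (-65306 - 85860)/(4814 + 134156) = -151166/138970 = -151166*1/138970 = -75583/69485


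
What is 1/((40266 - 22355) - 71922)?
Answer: -1/54011 ≈ -1.8515e-5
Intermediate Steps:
1/((40266 - 22355) - 71922) = 1/(17911 - 71922) = 1/(-54011) = -1/54011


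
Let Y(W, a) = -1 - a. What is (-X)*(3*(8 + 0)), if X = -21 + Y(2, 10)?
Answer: 768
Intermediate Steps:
X = -32 (X = -21 + (-1 - 1*10) = -21 + (-1 - 10) = -21 - 11 = -32)
(-X)*(3*(8 + 0)) = (-1*(-32))*(3*(8 + 0)) = 32*(3*8) = 32*24 = 768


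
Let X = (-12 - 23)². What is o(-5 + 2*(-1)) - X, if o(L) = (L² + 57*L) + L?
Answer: -1582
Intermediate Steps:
o(L) = L² + 58*L
X = 1225 (X = (-35)² = 1225)
o(-5 + 2*(-1)) - X = (-5 + 2*(-1))*(58 + (-5 + 2*(-1))) - 1*1225 = (-5 - 2)*(58 + (-5 - 2)) - 1225 = -7*(58 - 7) - 1225 = -7*51 - 1225 = -357 - 1225 = -1582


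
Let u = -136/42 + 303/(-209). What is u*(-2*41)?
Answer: 1687150/4389 ≈ 384.40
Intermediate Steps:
u = -20575/4389 (u = -136*1/42 + 303*(-1/209) = -68/21 - 303/209 = -20575/4389 ≈ -4.6879)
u*(-2*41) = -(-41150)*41/4389 = -20575/4389*(-82) = 1687150/4389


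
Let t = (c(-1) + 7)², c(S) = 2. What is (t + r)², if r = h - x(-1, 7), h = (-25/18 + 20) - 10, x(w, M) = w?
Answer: 2660161/324 ≈ 8210.4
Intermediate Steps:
h = 155/18 (h = (-25*1/18 + 20) - 10 = (-25/18 + 20) - 10 = 335/18 - 10 = 155/18 ≈ 8.6111)
r = 173/18 (r = 155/18 - 1*(-1) = 155/18 + 1 = 173/18 ≈ 9.6111)
t = 81 (t = (2 + 7)² = 9² = 81)
(t + r)² = (81 + 173/18)² = (1631/18)² = 2660161/324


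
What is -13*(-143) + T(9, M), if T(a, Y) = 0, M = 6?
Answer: 1859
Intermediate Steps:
-13*(-143) + T(9, M) = -13*(-143) + 0 = 1859 + 0 = 1859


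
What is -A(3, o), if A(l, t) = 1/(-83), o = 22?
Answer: 1/83 ≈ 0.012048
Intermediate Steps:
A(l, t) = -1/83
-A(3, o) = -1*(-1/83) = 1/83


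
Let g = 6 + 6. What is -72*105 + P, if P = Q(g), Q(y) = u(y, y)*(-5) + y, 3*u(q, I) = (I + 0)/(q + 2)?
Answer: -52846/7 ≈ -7549.4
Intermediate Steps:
g = 12
u(q, I) = I/(3*(2 + q)) (u(q, I) = ((I + 0)/(q + 2))/3 = (I/(2 + q))/3 = I/(3*(2 + q)))
Q(y) = y - 5*y/(3*(2 + y)) (Q(y) = (y/(3*(2 + y)))*(-5) + y = -5*y/(3*(2 + y)) + y = y - 5*y/(3*(2 + y)))
P = 74/7 (P = (⅓)*12*(1 + 3*12)/(2 + 12) = (⅓)*12*(1 + 36)/14 = (⅓)*12*(1/14)*37 = 74/7 ≈ 10.571)
-72*105 + P = -72*105 + 74/7 = -7560 + 74/7 = -52846/7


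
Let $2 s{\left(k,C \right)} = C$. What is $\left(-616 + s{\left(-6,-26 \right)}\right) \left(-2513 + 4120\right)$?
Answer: $-1010803$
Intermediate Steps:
$s{\left(k,C \right)} = \frac{C}{2}$
$\left(-616 + s{\left(-6,-26 \right)}\right) \left(-2513 + 4120\right) = \left(-616 + \frac{1}{2} \left(-26\right)\right) \left(-2513 + 4120\right) = \left(-616 - 13\right) 1607 = \left(-629\right) 1607 = -1010803$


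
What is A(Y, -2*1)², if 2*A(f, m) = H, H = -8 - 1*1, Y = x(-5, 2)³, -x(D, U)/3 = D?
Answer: 81/4 ≈ 20.250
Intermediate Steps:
x(D, U) = -3*D
Y = 3375 (Y = (-3*(-5))³ = 15³ = 3375)
H = -9 (H = -8 - 1 = -9)
A(f, m) = -9/2 (A(f, m) = (½)*(-9) = -9/2)
A(Y, -2*1)² = (-9/2)² = 81/4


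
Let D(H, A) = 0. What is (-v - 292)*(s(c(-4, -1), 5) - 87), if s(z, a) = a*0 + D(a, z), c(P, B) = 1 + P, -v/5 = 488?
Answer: -186876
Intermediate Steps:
v = -2440 (v = -5*488 = -2440)
s(z, a) = 0 (s(z, a) = a*0 + 0 = 0 + 0 = 0)
(-v - 292)*(s(c(-4, -1), 5) - 87) = (-1*(-2440) - 292)*(0 - 87) = (2440 - 292)*(-87) = 2148*(-87) = -186876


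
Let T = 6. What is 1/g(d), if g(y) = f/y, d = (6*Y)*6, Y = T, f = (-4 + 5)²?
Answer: 216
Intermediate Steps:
f = 1 (f = 1² = 1)
Y = 6
d = 216 (d = (6*6)*6 = 36*6 = 216)
g(y) = 1/y
1/g(d) = 1/(1/216) = 216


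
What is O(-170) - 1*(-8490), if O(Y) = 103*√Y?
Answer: 8490 + 103*I*√170 ≈ 8490.0 + 1343.0*I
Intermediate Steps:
O(-170) - 1*(-8490) = 103*√(-170) - 1*(-8490) = 103*(I*√170) + 8490 = 103*I*√170 + 8490 = 8490 + 103*I*√170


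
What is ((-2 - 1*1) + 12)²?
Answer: 81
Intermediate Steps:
((-2 - 1*1) + 12)² = ((-2 - 1) + 12)² = (-3 + 12)² = 9² = 81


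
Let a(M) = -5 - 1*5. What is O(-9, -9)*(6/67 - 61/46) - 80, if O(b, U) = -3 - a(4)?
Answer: -273237/3082 ≈ -88.656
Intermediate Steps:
a(M) = -10 (a(M) = -5 - 5 = -10)
O(b, U) = 7 (O(b, U) = -3 - 1*(-10) = -3 + 10 = 7)
O(-9, -9)*(6/67 - 61/46) - 80 = 7*(6/67 - 61/46) - 80 = 7*(-3811/3082) - 80 = -26677/3082 - 80 = -273237/3082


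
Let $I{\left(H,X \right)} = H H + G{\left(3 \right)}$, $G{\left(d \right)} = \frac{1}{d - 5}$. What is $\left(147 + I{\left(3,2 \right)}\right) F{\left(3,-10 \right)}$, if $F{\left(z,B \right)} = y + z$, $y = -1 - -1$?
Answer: $\frac{933}{2} \approx 466.5$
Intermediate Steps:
$G{\left(d \right)} = \frac{1}{-5 + d}$
$y = 0$ ($y = -1 + 1 = 0$)
$F{\left(z,B \right)} = z$ ($F{\left(z,B \right)} = 0 + z = z$)
$I{\left(H,X \right)} = - \frac{1}{2} + H^{2}$ ($I{\left(H,X \right)} = H H + \frac{1}{-5 + 3} = H^{2} + \frac{1}{-2} = H^{2} - \frac{1}{2} = - \frac{1}{2} + H^{2}$)
$\left(147 + I{\left(3,2 \right)}\right) F{\left(3,-10 \right)} = \left(147 - \left(\frac{1}{2} - 3^{2}\right)\right) 3 = \left(147 + \left(- \frac{1}{2} + 9\right)\right) 3 = \left(147 + \frac{17}{2}\right) 3 = \frac{311}{2} \cdot 3 = \frac{933}{2}$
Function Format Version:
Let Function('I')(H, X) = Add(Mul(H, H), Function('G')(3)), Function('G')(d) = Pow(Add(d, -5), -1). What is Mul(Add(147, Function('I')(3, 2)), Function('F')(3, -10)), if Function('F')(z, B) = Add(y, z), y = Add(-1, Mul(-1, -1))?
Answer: Rational(933, 2) ≈ 466.50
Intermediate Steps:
Function('G')(d) = Pow(Add(-5, d), -1)
y = 0 (y = Add(-1, 1) = 0)
Function('F')(z, B) = z (Function('F')(z, B) = Add(0, z) = z)
Function('I')(H, X) = Add(Rational(-1, 2), Pow(H, 2)) (Function('I')(H, X) = Add(Mul(H, H), Pow(Add(-5, 3), -1)) = Add(Pow(H, 2), Pow(-2, -1)) = Add(Pow(H, 2), Rational(-1, 2)) = Add(Rational(-1, 2), Pow(H, 2)))
Mul(Add(147, Function('I')(3, 2)), Function('F')(3, -10)) = Mul(Add(147, Add(Rational(-1, 2), Pow(3, 2))), 3) = Mul(Add(147, Add(Rational(-1, 2), 9)), 3) = Mul(Add(147, Rational(17, 2)), 3) = Mul(Rational(311, 2), 3) = Rational(933, 2)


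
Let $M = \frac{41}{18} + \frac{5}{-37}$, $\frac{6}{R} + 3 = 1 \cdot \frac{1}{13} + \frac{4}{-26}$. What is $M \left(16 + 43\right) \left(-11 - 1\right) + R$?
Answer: $- \frac{3372049}{2220} \approx -1518.9$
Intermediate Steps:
$R = - \frac{39}{20}$ ($R = \frac{6}{-3 + \left(1 \cdot \frac{1}{13} + \frac{4}{-26}\right)} = \frac{6}{-3 + \left(1 \cdot \frac{1}{13} + 4 \left(- \frac{1}{26}\right)\right)} = \frac{6}{-3 + \left(\frac{1}{13} - \frac{2}{13}\right)} = \frac{6}{-3 - \frac{1}{13}} = \frac{6}{- \frac{40}{13}} = 6 \left(- \frac{13}{40}\right) = - \frac{39}{20} \approx -1.95$)
$M = \frac{1427}{666}$ ($M = 41 \cdot \frac{1}{18} + 5 \left(- \frac{1}{37}\right) = \frac{41}{18} - \frac{5}{37} = \frac{1427}{666} \approx 2.1426$)
$M \left(16 + 43\right) \left(-11 - 1\right) + R = \frac{1427 \left(16 + 43\right) \left(-11 - 1\right)}{666} - \frac{39}{20} = \frac{1427 \cdot 59 \left(-12\right)}{666} - \frac{39}{20} = \frac{1427}{666} \left(-708\right) - \frac{39}{20} = - \frac{168386}{111} - \frac{39}{20} = - \frac{3372049}{2220}$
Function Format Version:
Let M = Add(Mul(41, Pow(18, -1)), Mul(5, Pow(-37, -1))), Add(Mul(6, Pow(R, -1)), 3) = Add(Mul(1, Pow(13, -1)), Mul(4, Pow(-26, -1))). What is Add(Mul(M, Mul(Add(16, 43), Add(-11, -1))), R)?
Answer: Rational(-3372049, 2220) ≈ -1518.9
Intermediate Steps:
R = Rational(-39, 20) (R = Mul(6, Pow(Add(-3, Add(Mul(1, Pow(13, -1)), Mul(4, Pow(-26, -1)))), -1)) = Mul(6, Pow(Add(-3, Add(Mul(1, Rational(1, 13)), Mul(4, Rational(-1, 26)))), -1)) = Mul(6, Pow(Add(-3, Add(Rational(1, 13), Rational(-2, 13))), -1)) = Mul(6, Pow(Add(-3, Rational(-1, 13)), -1)) = Mul(6, Pow(Rational(-40, 13), -1)) = Mul(6, Rational(-13, 40)) = Rational(-39, 20) ≈ -1.9500)
M = Rational(1427, 666) (M = Add(Mul(41, Rational(1, 18)), Mul(5, Rational(-1, 37))) = Add(Rational(41, 18), Rational(-5, 37)) = Rational(1427, 666) ≈ 2.1426)
Add(Mul(M, Mul(Add(16, 43), Add(-11, -1))), R) = Add(Mul(Rational(1427, 666), Mul(Add(16, 43), Add(-11, -1))), Rational(-39, 20)) = Add(Mul(Rational(1427, 666), Mul(59, -12)), Rational(-39, 20)) = Add(Mul(Rational(1427, 666), -708), Rational(-39, 20)) = Add(Rational(-168386, 111), Rational(-39, 20)) = Rational(-3372049, 2220)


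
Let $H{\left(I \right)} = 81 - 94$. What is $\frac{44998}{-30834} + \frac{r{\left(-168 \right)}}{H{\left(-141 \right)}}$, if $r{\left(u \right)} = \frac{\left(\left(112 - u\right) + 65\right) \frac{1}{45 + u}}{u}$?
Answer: $- \frac{672141137}{460166616} \approx -1.4606$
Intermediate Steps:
$H{\left(I \right)} = -13$
$r{\left(u \right)} = \frac{177 - u}{u \left(45 + u\right)}$ ($r{\left(u \right)} = \frac{\left(177 - u\right) \frac{1}{45 + u}}{u} = \frac{\frac{1}{45 + u} \left(177 - u\right)}{u} = \frac{177 - u}{u \left(45 + u\right)}$)
$\frac{44998}{-30834} + \frac{r{\left(-168 \right)}}{H{\left(-141 \right)}} = \frac{44998}{-30834} + \frac{\frac{1}{-168} \frac{1}{45 - 168} \left(177 - -168\right)}{-13} = 44998 \left(- \frac{1}{30834}\right) + - \frac{177 + 168}{168 \left(-123\right)} \left(- \frac{1}{13}\right) = - \frac{22499}{15417} + \left(- \frac{1}{168}\right) \left(- \frac{1}{123}\right) 345 \left(- \frac{1}{13}\right) = - \frac{22499}{15417} + \frac{115}{6888} \left(- \frac{1}{13}\right) = - \frac{22499}{15417} - \frac{115}{89544} = - \frac{672141137}{460166616}$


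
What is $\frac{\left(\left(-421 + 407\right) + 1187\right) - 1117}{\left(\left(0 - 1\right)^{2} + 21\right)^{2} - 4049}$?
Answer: $- \frac{56}{3565} \approx -0.015708$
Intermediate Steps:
$\frac{\left(\left(-421 + 407\right) + 1187\right) - 1117}{\left(\left(0 - 1\right)^{2} + 21\right)^{2} - 4049} = \frac{\left(-14 + 1187\right) - 1117}{\left(\left(-1\right)^{2} + 21\right)^{2} - 4049} = \frac{1173 - 1117}{\left(1 + 21\right)^{2} - 4049} = \frac{56}{22^{2} - 4049} = \frac{56}{484 - 4049} = \frac{56}{-3565} = 56 \left(- \frac{1}{3565}\right) = - \frac{56}{3565}$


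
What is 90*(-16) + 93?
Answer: -1347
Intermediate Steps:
90*(-16) + 93 = -1440 + 93 = -1347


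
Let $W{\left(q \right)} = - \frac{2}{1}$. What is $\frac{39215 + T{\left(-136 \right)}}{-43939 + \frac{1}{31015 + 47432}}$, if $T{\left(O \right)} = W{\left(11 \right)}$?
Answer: $- \frac{3076142211}{3446882732} \approx -0.89244$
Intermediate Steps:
$W{\left(q \right)} = -2$ ($W{\left(q \right)} = \left(-2\right) 1 = -2$)
$T{\left(O \right)} = -2$
$\frac{39215 + T{\left(-136 \right)}}{-43939 + \frac{1}{31015 + 47432}} = \frac{39215 - 2}{-43939 + \frac{1}{31015 + 47432}} = \frac{39213}{-43939 + \frac{1}{78447}} = \frac{39213}{- \frac{3446882732}{78447}} = 39213 \left(- \frac{78447}{3446882732}\right) = - \frac{3076142211}{3446882732}$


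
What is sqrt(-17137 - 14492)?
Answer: I*sqrt(31629) ≈ 177.85*I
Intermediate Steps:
sqrt(-17137 - 14492) = sqrt(-31629) = I*sqrt(31629)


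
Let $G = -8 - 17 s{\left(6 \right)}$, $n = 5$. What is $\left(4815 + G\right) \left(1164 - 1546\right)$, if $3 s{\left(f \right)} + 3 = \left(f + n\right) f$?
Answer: $-1699900$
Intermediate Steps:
$s{\left(f \right)} = -1 + \frac{f \left(5 + f\right)}{3}$ ($s{\left(f \right)} = -1 + \frac{\left(f + 5\right) f}{3} = -1 + \frac{\left(5 + f\right) f}{3} = -1 + \frac{f \left(5 + f\right)}{3}$)
$G = -365$ ($G = -8 - 17 \left(-1 + \frac{6^{2}}{3} + \frac{5}{3} \cdot 6\right) = -8 - 17 \left(-1 + \frac{1}{3} \cdot 36 + 10\right) = -8 - 17 \left(-1 + 12 + 10\right) = -8 - 357 = -365$)
$\left(4815 + G\right) \left(1164 - 1546\right) = \left(4815 - 365\right) \left(1164 - 1546\right) = 4450 \left(-382\right) = -1699900$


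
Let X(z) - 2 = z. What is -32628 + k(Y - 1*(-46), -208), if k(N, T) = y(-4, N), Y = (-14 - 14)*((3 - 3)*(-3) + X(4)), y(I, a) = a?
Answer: -32750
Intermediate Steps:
X(z) = 2 + z
Y = -168 (Y = (-14 - 14)*((3 - 3)*(-3) + (2 + 4)) = -28*(0*(-3) + 6) = -28*(0 + 6) = -28*6 = -168)
k(N, T) = N
-32628 + k(Y - 1*(-46), -208) = -32628 + (-168 - 1*(-46)) = -32628 + (-168 + 46) = -32628 - 122 = -32750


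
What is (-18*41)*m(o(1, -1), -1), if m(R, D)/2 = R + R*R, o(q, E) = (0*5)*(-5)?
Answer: 0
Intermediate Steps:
o(q, E) = 0 (o(q, E) = 0*(-5) = 0)
m(R, D) = 2*R + 2*R² (m(R, D) = 2*(R + R*R) = 2*(R + R²) = 2*R + 2*R²)
(-18*41)*m(o(1, -1), -1) = (-18*41)*(2*0*(1 + 0)) = -1476*0 = -738*0 = 0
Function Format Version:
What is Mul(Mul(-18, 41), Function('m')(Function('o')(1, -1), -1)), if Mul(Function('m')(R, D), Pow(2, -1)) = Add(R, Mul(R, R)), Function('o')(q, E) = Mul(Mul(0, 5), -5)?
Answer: 0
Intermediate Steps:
Function('o')(q, E) = 0 (Function('o')(q, E) = Mul(0, -5) = 0)
Function('m')(R, D) = Add(Mul(2, R), Mul(2, Pow(R, 2))) (Function('m')(R, D) = Mul(2, Add(R, Mul(R, R))) = Mul(2, Add(R, Pow(R, 2))) = Add(Mul(2, R), Mul(2, Pow(R, 2))))
Mul(Mul(-18, 41), Function('m')(Function('o')(1, -1), -1)) = Mul(Mul(-18, 41), Mul(2, 0, Add(1, 0))) = Mul(-738, Mul(2, 0, 1)) = Mul(-738, 0) = 0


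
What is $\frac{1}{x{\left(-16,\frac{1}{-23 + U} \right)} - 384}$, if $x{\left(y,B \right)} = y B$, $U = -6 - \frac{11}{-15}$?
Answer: $- \frac{53}{20322} \approx -0.002608$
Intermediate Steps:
$U = - \frac{79}{15}$ ($U = -6 - 11 \left(- \frac{1}{15}\right) = -6 - - \frac{11}{15} = -6 + \frac{11}{15} = - \frac{79}{15} \approx -5.2667$)
$x{\left(y,B \right)} = B y$
$\frac{1}{x{\left(-16,\frac{1}{-23 + U} \right)} - 384} = \frac{1}{\frac{1}{-23 - \frac{79}{15}} \left(-16\right) - 384} = \frac{1}{\frac{1}{- \frac{424}{15}} \left(-16\right) - 384} = \frac{1}{\left(- \frac{15}{424}\right) \left(-16\right) - 384} = \frac{1}{\frac{30}{53} - 384} = \frac{1}{- \frac{20322}{53}} = - \frac{53}{20322}$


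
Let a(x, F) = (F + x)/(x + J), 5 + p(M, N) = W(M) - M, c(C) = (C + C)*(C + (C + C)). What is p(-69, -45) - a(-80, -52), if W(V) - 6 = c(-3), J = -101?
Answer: 22312/181 ≈ 123.27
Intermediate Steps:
c(C) = 6*C² (c(C) = (2*C)*(C + 2*C) = (2*C)*(3*C) = 6*C²)
W(V) = 60 (W(V) = 6 + 6*(-3)² = 6 + 6*9 = 6 + 54 = 60)
p(M, N) = 55 - M (p(M, N) = -5 + (60 - M) = 55 - M)
a(x, F) = (F + x)/(-101 + x) (a(x, F) = (F + x)/(x - 101) = (F + x)/(-101 + x))
p(-69, -45) - a(-80, -52) = (55 - 1*(-69)) - (-52 - 80)/(-101 - 80) = (55 + 69) - (-132)/(-181) = 124 - (-1)*(-132)/181 = 124 - 1*132/181 = 124 - 132/181 = 22312/181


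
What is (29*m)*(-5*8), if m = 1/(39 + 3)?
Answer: -580/21 ≈ -27.619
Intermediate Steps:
m = 1/42 ≈ 0.023810
(29*m)*(-5*8) = (29*(1/42))*(-5*8) = (29/42)*(-40) = -580/21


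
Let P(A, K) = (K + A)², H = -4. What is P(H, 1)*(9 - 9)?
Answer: 0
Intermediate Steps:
P(A, K) = (A + K)²
P(H, 1)*(9 - 9) = (-4 + 1)²*(9 - 9) = (-3)²*0 = 9*0 = 0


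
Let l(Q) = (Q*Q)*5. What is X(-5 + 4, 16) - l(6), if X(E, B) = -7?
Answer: -187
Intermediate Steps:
l(Q) = 5*Q**2 (l(Q) = Q**2*5 = 5*Q**2)
X(-5 + 4, 16) - l(6) = -7 - 5*6**2 = -7 - 5*36 = -7 - 1*180 = -7 - 180 = -187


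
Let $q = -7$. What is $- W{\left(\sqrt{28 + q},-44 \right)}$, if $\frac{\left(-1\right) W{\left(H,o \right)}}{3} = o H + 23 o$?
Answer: $-3036 - 132 \sqrt{21} \approx -3640.9$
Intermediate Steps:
$W{\left(H,o \right)} = - 69 o - 3 H o$ ($W{\left(H,o \right)} = - 3 \left(o H + 23 o\right) = - 3 \left(H o + 23 o\right) = - 3 \left(23 o + H o\right) = - 69 o - 3 H o$)
$- W{\left(\sqrt{28 + q},-44 \right)} = - \left(-3\right) \left(-44\right) \left(23 + \sqrt{28 - 7}\right) = - \left(-3\right) \left(-44\right) \left(23 + \sqrt{21}\right) = - (3036 + 132 \sqrt{21}) = -3036 - 132 \sqrt{21}$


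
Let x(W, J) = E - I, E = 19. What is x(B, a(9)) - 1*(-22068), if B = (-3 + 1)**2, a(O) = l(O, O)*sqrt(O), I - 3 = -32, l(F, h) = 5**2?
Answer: 22116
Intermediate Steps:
l(F, h) = 25
I = -29 (I = 3 - 32 = -29)
a(O) = 25*sqrt(O)
B = 4 (B = (-2)**2 = 4)
x(W, J) = 48 (x(W, J) = 19 - 1*(-29) = 19 + 29 = 48)
x(B, a(9)) - 1*(-22068) = 48 - 1*(-22068) = 48 + 22068 = 22116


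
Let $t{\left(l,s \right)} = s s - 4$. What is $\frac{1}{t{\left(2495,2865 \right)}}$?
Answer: $\frac{1}{8208221} \approx 1.2183 \cdot 10^{-7}$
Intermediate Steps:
$t{\left(l,s \right)} = -4 + s^{2}$ ($t{\left(l,s \right)} = s^{2} - 4 = -4 + s^{2}$)
$\frac{1}{t{\left(2495,2865 \right)}} = \frac{1}{-4 + 2865^{2}} = \frac{1}{-4 + 8208225} = \frac{1}{8208221}$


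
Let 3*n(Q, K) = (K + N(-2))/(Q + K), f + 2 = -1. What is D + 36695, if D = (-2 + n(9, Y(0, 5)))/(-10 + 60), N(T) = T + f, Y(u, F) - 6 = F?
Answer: 18347481/500 ≈ 36695.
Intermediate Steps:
f = -3 (f = -2 - 1 = -3)
Y(u, F) = 6 + F
N(T) = -3 + T (N(T) = T - 3 = -3 + T)
n(Q, K) = (-5 + K)/(3*(K + Q)) (n(Q, K) = ((K + (-3 - 2))/(Q + K))/3 = ((K - 5)/(K + Q))/3 = ((-5 + K)/(K + Q))/3 = (-5 + K)/(3*(K + Q)))
D = -19/500 (D = (-2 + (-5 + (6 + 5))/(3*((6 + 5) + 9)))/(-10 + 60) = (-2 + (-5 + 11)/(3*(11 + 9)))/50 = (-2 + (1/3)*6/20)*(1/50) = (-2 + (1/3)*(1/20)*6)*(1/50) = (-2 + 1/10)*(1/50) = -19/10*1/50 = -19/500 ≈ -0.038000)
D + 36695 = -19/500 + 36695 = 18347481/500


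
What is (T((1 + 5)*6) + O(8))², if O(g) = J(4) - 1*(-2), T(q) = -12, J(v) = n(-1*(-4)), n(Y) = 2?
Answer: 64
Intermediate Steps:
J(v) = 2
O(g) = 4 (O(g) = 2 - 1*(-2) = 2 + 2 = 4)
(T((1 + 5)*6) + O(8))² = (-12 + 4)² = (-8)² = 64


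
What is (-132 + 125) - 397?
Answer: -404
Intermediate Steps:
(-132 + 125) - 397 = -7 - 397 = -404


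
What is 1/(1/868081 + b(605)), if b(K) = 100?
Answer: 868081/86808101 ≈ 0.010000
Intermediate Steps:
1/(1/868081 + b(605)) = 1/(1/868081 + 100) = 1/(86808101/868081) = 868081/86808101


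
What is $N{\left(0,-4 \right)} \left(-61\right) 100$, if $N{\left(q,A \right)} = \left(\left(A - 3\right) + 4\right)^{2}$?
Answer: $-54900$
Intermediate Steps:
$N{\left(q,A \right)} = \left(1 + A\right)^{2}$ ($N{\left(q,A \right)} = \left(\left(A - 3\right) + 4\right)^{2} = \left(\left(-3 + A\right) + 4\right)^{2} = \left(1 + A\right)^{2}$)
$N{\left(0,-4 \right)} \left(-61\right) 100 = \left(1 - 4\right)^{2} \left(-61\right) 100 = \left(-3\right)^{2} \left(-61\right) 100 = 9 \left(-61\right) 100 = \left(-549\right) 100 = -54900$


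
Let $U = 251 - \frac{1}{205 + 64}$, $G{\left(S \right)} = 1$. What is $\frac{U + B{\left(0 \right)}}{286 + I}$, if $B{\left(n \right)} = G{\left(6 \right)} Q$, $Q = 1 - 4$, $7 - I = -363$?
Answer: $\frac{66711}{176464} \approx 0.37804$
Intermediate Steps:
$I = 370$ ($I = 7 - -363 = 7 + 363 = 370$)
$Q = -3$ ($Q = 1 - 4 = -3$)
$U = \frac{67518}{269}$ ($U = 251 - \frac{1}{269} = \frac{67518}{269} \approx 251.0$)
$B{\left(n \right)} = -3$ ($B{\left(n \right)} = 1 \left(-3\right) = -3$)
$\frac{U + B{\left(0 \right)}}{286 + I} = \frac{\frac{67518}{269} - 3}{286 + 370} = \frac{66711}{269 \cdot 656} = \frac{66711}{269} \cdot \frac{1}{656} = \frac{66711}{176464}$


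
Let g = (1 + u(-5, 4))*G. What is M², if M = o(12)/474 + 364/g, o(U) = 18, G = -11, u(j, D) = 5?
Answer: 203889841/6796449 ≈ 29.999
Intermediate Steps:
g = -66 (g = (1 + 5)*(-11) = 6*(-11) = -66)
M = -14279/2607 (M = 18/474 + 364/(-66) = 18*(1/474) + 364*(-1/66) = 3/79 - 182/33 = -14279/2607 ≈ -5.4772)
M² = (-14279/2607)² = 203889841/6796449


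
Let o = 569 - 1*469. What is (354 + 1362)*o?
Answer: 171600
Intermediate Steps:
o = 100 (o = 569 - 469 = 100)
(354 + 1362)*o = (354 + 1362)*100 = 1716*100 = 171600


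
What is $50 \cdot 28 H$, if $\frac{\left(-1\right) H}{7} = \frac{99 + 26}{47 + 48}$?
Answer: $- \frac{245000}{19} \approx -12895.0$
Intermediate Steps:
$H = - \frac{175}{19}$ ($H = - 7 \frac{99 + 26}{47 + 48} = - 7 \cdot \frac{125}{95} = - 7 \cdot 125 \cdot \frac{1}{95} = \left(-7\right) \frac{25}{19} = - \frac{175}{19} \approx -9.2105$)
$50 \cdot 28 H = 50 \cdot 28 \left(- \frac{175}{19}\right) = 1400 \left(- \frac{175}{19}\right) = - \frac{245000}{19}$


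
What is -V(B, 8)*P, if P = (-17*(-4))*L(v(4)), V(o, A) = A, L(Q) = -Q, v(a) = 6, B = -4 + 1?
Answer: 3264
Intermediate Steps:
B = -3
P = -408 (P = (-17*(-4))*(-1*6) = 68*(-6) = -408)
-V(B, 8)*P = -8*(-408) = -1*(-3264) = 3264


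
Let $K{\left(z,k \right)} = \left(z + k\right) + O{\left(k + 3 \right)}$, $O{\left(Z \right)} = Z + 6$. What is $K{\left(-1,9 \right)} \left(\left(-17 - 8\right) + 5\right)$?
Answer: $-520$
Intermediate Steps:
$O{\left(Z \right)} = 6 + Z$
$K{\left(z,k \right)} = 9 + z + 2 k$ ($K{\left(z,k \right)} = \left(z + k\right) + \left(6 + \left(k + 3\right)\right) = \left(k + z\right) + \left(6 + \left(3 + k\right)\right) = \left(k + z\right) + \left(9 + k\right) = 9 + z + 2 k$)
$K{\left(-1,9 \right)} \left(\left(-17 - 8\right) + 5\right) = \left(9 - 1 + 2 \cdot 9\right) \left(\left(-17 - 8\right) + 5\right) = \left(9 - 1 + 18\right) \left(\left(-17 - 8\right) + 5\right) = 26 \left(-25 + 5\right) = 26 \left(-20\right) = -520$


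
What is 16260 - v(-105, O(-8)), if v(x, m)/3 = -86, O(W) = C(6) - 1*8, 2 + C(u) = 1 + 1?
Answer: 16518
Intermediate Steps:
C(u) = 0 (C(u) = -2 + (1 + 1) = -2 + 2 = 0)
O(W) = -8 (O(W) = 0 - 1*8 = 0 - 8 = -8)
v(x, m) = -258 (v(x, m) = 3*(-86) = -258)
16260 - v(-105, O(-8)) = 16260 - 1*(-258) = 16260 + 258 = 16518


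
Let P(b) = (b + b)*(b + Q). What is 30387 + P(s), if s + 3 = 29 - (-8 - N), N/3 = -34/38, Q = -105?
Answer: 9303707/361 ≈ 25772.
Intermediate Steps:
N = -51/19 (N = 3*(-34/38) = 3*(-34*1/38) = 3*(-17/19) = -51/19 ≈ -2.6842)
s = 595/19 (s = -3 + (29 - (-8 - 1*(-51/19))) = -3 + (29 - (-8 + 51/19)) = -3 + (29 - 1*(-101/19)) = -3 + (29 + 101/19) = -3 + 652/19 = 595/19 ≈ 31.316)
P(b) = 2*b*(-105 + b) (P(b) = (b + b)*(b - 105) = (2*b)*(-105 + b) = 2*b*(-105 + b))
30387 + P(s) = 30387 + 2*(595/19)*(-105 + 595/19) = 30387 + 2*(595/19)*(-1400/19) = 30387 - 1666000/361 = 9303707/361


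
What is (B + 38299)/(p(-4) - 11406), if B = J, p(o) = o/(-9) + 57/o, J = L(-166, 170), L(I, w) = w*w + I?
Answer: -2413188/411113 ≈ -5.8699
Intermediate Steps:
L(I, w) = I + w**2 (L(I, w) = w**2 + I = I + w**2)
J = 28734 (J = -166 + 170**2 = -166 + 28900 = 28734)
p(o) = 57/o - o/9 (p(o) = o*(-1/9) + 57/o = -o/9 + 57/o = 57/o - o/9)
B = 28734
(B + 38299)/(p(-4) - 11406) = (28734 + 38299)/((57/(-4) - 1/9*(-4)) - 11406) = 67033/((57*(-1/4) + 4/9) - 11406) = 67033/((-57/4 + 4/9) - 11406) = 67033/(-497/36 - 11406) = 67033/(-411113/36) = 67033*(-36/411113) = -2413188/411113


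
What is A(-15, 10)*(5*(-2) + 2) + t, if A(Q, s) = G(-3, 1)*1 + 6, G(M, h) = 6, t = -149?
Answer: -245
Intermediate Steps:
A(Q, s) = 12 (A(Q, s) = 6*1 + 6 = 6 + 6 = 12)
A(-15, 10)*(5*(-2) + 2) + t = 12*(5*(-2) + 2) - 149 = 12*(-10 + 2) - 149 = 12*(-8) - 149 = -96 - 149 = -245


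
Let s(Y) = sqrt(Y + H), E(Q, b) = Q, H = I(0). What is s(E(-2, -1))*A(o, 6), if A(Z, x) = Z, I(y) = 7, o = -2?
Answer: -2*sqrt(5) ≈ -4.4721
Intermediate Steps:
H = 7
s(Y) = sqrt(7 + Y) (s(Y) = sqrt(Y + 7) = sqrt(7 + Y))
s(E(-2, -1))*A(o, 6) = sqrt(7 - 2)*(-2) = sqrt(5)*(-2) = -2*sqrt(5)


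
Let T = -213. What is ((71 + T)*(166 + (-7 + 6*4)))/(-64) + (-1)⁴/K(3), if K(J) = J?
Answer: 39011/96 ≈ 406.36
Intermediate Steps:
((71 + T)*(166 + (-7 + 6*4)))/(-64) + (-1)⁴/K(3) = ((71 - 213)*(166 + (-7 + 6*4)))/(-64) + (-1)⁴/3 = -142*(166 + (-7 + 24))*(-1/64) + 1*(⅓) = -142*(166 + 17)*(-1/64) + ⅓ = -142*183*(-1/64) + ⅓ = -25986*(-1/64) + ⅓ = 12993/32 + ⅓ = 39011/96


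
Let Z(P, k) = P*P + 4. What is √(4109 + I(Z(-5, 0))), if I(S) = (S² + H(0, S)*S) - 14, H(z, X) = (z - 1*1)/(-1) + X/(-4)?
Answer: √19019/2 ≈ 68.955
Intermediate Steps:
Z(P, k) = 4 + P² (Z(P, k) = P² + 4 = 4 + P²)
H(z, X) = 1 - z - X/4 (H(z, X) = (z - 1)*(-1) + X*(-¼) = (-1 + z)*(-1) - X/4 = (1 - z) - X/4 = 1 - z - X/4)
I(S) = -14 + S² + S*(1 - S/4) (I(S) = (S² + (1 - 1*0 - S/4)*S) - 14 = (S² + (1 + 0 - S/4)*S) - 14 = (S² + (1 - S/4)*S) - 14 = (S² + S*(1 - S/4)) - 14 = -14 + S² + S*(1 - S/4))
√(4109 + I(Z(-5, 0))) = √(4109 + (-14 + (4 + (-5)²) + 3*(4 + (-5)²)²/4)) = √(4109 + (-14 + (4 + 25) + 3*(4 + 25)²/4)) = √(4109 + (-14 + 29 + (¾)*29²)) = √(4109 + (-14 + 29 + (¾)*841)) = √(4109 + (-14 + 29 + 2523/4)) = √(4109 + 2583/4) = √(19019/4) = √19019/2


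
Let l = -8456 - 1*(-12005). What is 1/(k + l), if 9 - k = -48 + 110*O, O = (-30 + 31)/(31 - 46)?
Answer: 3/10840 ≈ 0.00027675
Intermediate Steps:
O = -1/15 (O = 1/(-15) = 1*(-1/15) = -1/15 ≈ -0.066667)
k = 193/3 (k = 9 - (-48 + 110*(-1/15)) = 9 - (-48 - 22/3) = 9 - 1*(-166/3) = 9 + 166/3 = 193/3 ≈ 64.333)
l = 3549 (l = -8456 + 12005 = 3549)
1/(k + l) = 1/(193/3 + 3549) = 1/(10840/3) = 3/10840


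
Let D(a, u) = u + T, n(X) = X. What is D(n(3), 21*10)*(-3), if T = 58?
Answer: -804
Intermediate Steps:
D(a, u) = 58 + u (D(a, u) = u + 58 = 58 + u)
D(n(3), 21*10)*(-3) = (58 + 21*10)*(-3) = (58 + 210)*(-3) = 268*(-3) = -804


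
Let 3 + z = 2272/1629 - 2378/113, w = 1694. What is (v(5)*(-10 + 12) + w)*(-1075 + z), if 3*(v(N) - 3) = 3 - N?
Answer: -1029657155072/552231 ≈ -1.8645e+6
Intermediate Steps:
v(N) = 4 - N/3 (v(N) = 3 + (3 - N)/3 = 3 + (1 - N/3) = 4 - N/3)
z = -4169257/184077 (z = -3 + (2272/1629 - 2378/113) = -3 - 3617026/184077 = -4169257/184077 ≈ -22.650)
(v(5)*(-10 + 12) + w)*(-1075 + z) = ((4 - ⅓*5)*(-10 + 12) + 1694)*(-1075 - 4169257/184077) = ((4 - 5/3)*2 + 1694)*(-202052032/184077) = ((7/3)*2 + 1694)*(-202052032/184077) = (14/3 + 1694)*(-202052032/184077) = (5096/3)*(-202052032/184077) = -1029657155072/552231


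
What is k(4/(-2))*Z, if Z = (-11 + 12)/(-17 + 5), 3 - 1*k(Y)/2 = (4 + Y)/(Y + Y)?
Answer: -7/12 ≈ -0.58333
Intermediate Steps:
k(Y) = 6 - (4 + Y)/Y (k(Y) = 6 - 2*(4 + Y)/(Y + Y) = 6 - 2*(4 + Y)/(2*Y) = 6 - 2*(4 + Y)*1/(2*Y) = 6 - (4 + Y)/Y)
Z = -1/12 (Z = 1/(-12) = 1*(-1/12) = -1/12 ≈ -0.083333)
k(4/(-2))*Z = (5 - 4/(4/(-2)))*(-1/12) = (5 - 4/(4*(-½)))*(-1/12) = (5 - 4/(-2))*(-1/12) = (5 - 4*(-½))*(-1/12) = (5 + 2)*(-1/12) = 7*(-1/12) = -7/12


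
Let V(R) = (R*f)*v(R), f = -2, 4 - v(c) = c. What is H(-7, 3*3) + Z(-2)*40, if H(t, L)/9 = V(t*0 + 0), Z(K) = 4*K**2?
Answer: 640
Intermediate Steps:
v(c) = 4 - c
V(R) = -2*R*(4 - R) (V(R) = (R*(-2))*(4 - R) = (-2*R)*(4 - R) = -2*R*(4 - R))
H(t, L) = 0 (H(t, L) = 9*(2*(t*0 + 0)*(-4 + (t*0 + 0))) = 9*(2*(0 + 0)*(-4 + (0 + 0))) = 9*(2*0*(-4 + 0)) = 9*(2*0*(-4)) = 9*0 = 0)
H(-7, 3*3) + Z(-2)*40 = 0 + (4*(-2)**2)*40 = 0 + (4*4)*40 = 0 + 16*40 = 0 + 640 = 640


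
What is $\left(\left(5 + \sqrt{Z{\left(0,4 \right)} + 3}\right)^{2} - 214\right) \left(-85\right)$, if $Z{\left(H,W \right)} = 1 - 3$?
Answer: $15130$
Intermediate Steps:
$Z{\left(H,W \right)} = -2$
$\left(\left(5 + \sqrt{Z{\left(0,4 \right)} + 3}\right)^{2} - 214\right) \left(-85\right) = \left(\left(5 + \sqrt{-2 + 3}\right)^{2} - 214\right) \left(-85\right) = \left(\left(5 + \sqrt{1}\right)^{2} - 214\right) \left(-85\right) = \left(\left(5 + 1\right)^{2} - 214\right) \left(-85\right) = \left(6^{2} - 214\right) \left(-85\right) = \left(36 - 214\right) \left(-85\right) = \left(-178\right) \left(-85\right) = 15130$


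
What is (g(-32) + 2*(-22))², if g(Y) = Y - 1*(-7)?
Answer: 4761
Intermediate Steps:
g(Y) = 7 + Y (g(Y) = Y + 7 = 7 + Y)
(g(-32) + 2*(-22))² = ((7 - 32) + 2*(-22))² = (-25 - 44)² = (-69)² = 4761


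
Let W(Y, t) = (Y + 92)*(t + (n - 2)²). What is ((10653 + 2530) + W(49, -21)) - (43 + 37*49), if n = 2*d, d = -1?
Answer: 10622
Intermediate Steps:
n = -2 (n = 2*(-1) = -2)
W(Y, t) = (16 + t)*(92 + Y) (W(Y, t) = (Y + 92)*(t + (-2 - 2)²) = (92 + Y)*(t + (-4)²) = (92 + Y)*(t + 16) = (92 + Y)*(16 + t) = (16 + t)*(92 + Y))
((10653 + 2530) + W(49, -21)) - (43 + 37*49) = ((10653 + 2530) + (1472 + 16*49 + 92*(-21) + 49*(-21))) - (43 + 37*49) = (13183 + (1472 + 784 - 1932 - 1029)) - (43 + 1813) = (13183 - 705) - 1*1856 = 12478 - 1856 = 10622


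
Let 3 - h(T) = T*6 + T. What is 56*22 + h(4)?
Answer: 1207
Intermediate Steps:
h(T) = 3 - 7*T (h(T) = 3 - (T*6 + T) = 3 - (6*T + T) = 3 - 7*T)
56*22 + h(4) = 56*22 + (3 - 7*4) = 1232 + (3 - 28) = 1232 - 25 = 1207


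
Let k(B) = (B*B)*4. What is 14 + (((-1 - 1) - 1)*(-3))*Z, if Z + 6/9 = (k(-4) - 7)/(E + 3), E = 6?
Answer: 65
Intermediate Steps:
k(B) = 4*B² (k(B) = B²*4 = 4*B²)
Z = 17/3 (Z = -⅔ + (4*(-4)² - 7)/(6 + 3) = -⅔ + (4*16 - 7)/9 = -⅔ + (64 - 7)*(⅑) = -⅔ + 57*(⅑) = -⅔ + 19/3 = 17/3 ≈ 5.6667)
14 + (((-1 - 1) - 1)*(-3))*Z = 14 + (((-1 - 1) - 1)*(-3))*(17/3) = 14 + ((-2 - 1)*(-3))*(17/3) = 14 - 3*(-3)*(17/3) = 14 + 9*(17/3) = 14 + 51 = 65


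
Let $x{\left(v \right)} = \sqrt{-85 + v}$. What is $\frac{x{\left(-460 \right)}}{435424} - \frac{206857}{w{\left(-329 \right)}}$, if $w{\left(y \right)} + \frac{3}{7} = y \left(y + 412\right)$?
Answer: $\frac{1447999}{191152} + \frac{i \sqrt{545}}{435424} \approx 7.5751 + 5.3615 \cdot 10^{-5} i$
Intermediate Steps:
$w{\left(y \right)} = - \frac{3}{7} + y \left(412 + y\right)$ ($w{\left(y \right)} = - \frac{3}{7} + y \left(y + 412\right) = - \frac{3}{7} + y \left(412 + y\right)$)
$\frac{x{\left(-460 \right)}}{435424} - \frac{206857}{w{\left(-329 \right)}} = \frac{\sqrt{-85 - 460}}{435424} - \frac{206857}{- \frac{3}{7} + \left(-329\right)^{2} + 412 \left(-329\right)} = \sqrt{-545} \cdot \frac{1}{435424} - \frac{206857}{- \frac{3}{7} + 108241 - 135548} = i \sqrt{545} \cdot \frac{1}{435424} - \frac{206857}{- \frac{191152}{7}} = \frac{i \sqrt{545}}{435424} - - \frac{1447999}{191152} = \frac{i \sqrt{545}}{435424} + \frac{1447999}{191152} = \frac{1447999}{191152} + \frac{i \sqrt{545}}{435424}$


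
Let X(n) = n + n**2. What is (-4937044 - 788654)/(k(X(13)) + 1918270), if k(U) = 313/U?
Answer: -347359012/116375151 ≈ -2.9848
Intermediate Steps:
(-4937044 - 788654)/(k(X(13)) + 1918270) = (-4937044 - 788654)/(313/((13*(1 + 13))) + 1918270) = -5725698/(313/((13*14)) + 1918270) = -5725698/(313/182 + 1918270) = -5725698/349125453/182 = -5725698*182/349125453 = -347359012/116375151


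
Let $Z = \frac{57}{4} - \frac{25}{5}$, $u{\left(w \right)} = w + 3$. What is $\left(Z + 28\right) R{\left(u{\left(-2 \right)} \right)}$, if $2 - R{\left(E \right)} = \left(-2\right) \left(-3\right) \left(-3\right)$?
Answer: $745$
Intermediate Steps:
$u{\left(w \right)} = 3 + w$
$R{\left(E \right)} = 20$ ($R{\left(E \right)} = 2 - \left(-2\right) \left(-3\right) \left(-3\right) = 2 - 6 \left(-3\right) = 2 - -18 = 2 + 18 = 20$)
$Z = \frac{37}{4}$ ($Z = 57 \cdot \frac{1}{4} - 5 = \frac{57}{4} - 5 = \frac{37}{4} \approx 9.25$)
$\left(Z + 28\right) R{\left(u{\left(-2 \right)} \right)} = \left(\frac{37}{4} + 28\right) 20 = \frac{149}{4} \cdot 20 = 745$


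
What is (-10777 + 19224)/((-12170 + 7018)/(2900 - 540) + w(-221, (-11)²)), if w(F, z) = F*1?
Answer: -2491865/65839 ≈ -37.848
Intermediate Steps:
w(F, z) = F
(-10777 + 19224)/((-12170 + 7018)/(2900 - 540) + w(-221, (-11)²)) = (-10777 + 19224)/((-12170 + 7018)/(2900 - 540) - 221) = 8447/(-5152/2360 - 221) = 8447/(-5152*1/2360 - 221) = 8447/(-644/295 - 221) = 8447/(-65839/295) = 8447*(-295/65839) = -2491865/65839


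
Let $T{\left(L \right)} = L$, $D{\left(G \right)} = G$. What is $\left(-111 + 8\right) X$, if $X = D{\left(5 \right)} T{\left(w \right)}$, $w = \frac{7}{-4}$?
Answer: $\frac{3605}{4} \approx 901.25$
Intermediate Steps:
$w = - \frac{7}{4}$ ($w = 7 \left(- \frac{1}{4}\right) = - \frac{7}{4} \approx -1.75$)
$X = - \frac{35}{4}$ ($X = 5 \left(- \frac{7}{4}\right) = - \frac{35}{4} \approx -8.75$)
$\left(-111 + 8\right) X = \left(-111 + 8\right) \left(- \frac{35}{4}\right) = \left(-103\right) \left(- \frac{35}{4}\right) = \frac{3605}{4}$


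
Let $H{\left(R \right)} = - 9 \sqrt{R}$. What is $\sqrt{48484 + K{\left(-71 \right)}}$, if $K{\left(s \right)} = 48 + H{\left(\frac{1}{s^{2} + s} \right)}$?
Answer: $\frac{\sqrt{1198784078800 - 44730 \sqrt{4970}}}{4970} \approx 220.3$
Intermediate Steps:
$K{\left(s \right)} = 48 - 9 \sqrt{\frac{1}{s + s^{2}}}$ ($K{\left(s \right)} = 48 - 9 \sqrt{\frac{1}{s^{2} + s}} = 48 - 9 \sqrt{\frac{1}{s + s^{2}}}$)
$\sqrt{48484 + K{\left(-71 \right)}} = \sqrt{48484 + \left(48 - 9 \sqrt{\frac{1}{\left(-71\right) \left(1 - 71\right)}}\right)} = \sqrt{48484 + \left(48 - 9 \sqrt{- \frac{1}{71 \left(-70\right)}}\right)} = \sqrt{48484 + \left(48 - 9 \sqrt{\left(- \frac{1}{71}\right) \left(- \frac{1}{70}\right)}\right)} = \sqrt{48484 + \left(48 - \frac{9}{\sqrt{4970}}\right)} = \sqrt{48484 + \left(48 - 9 \frac{\sqrt{4970}}{4970}\right)} = \sqrt{48484 + \left(48 - \frac{9 \sqrt{4970}}{4970}\right)} = \sqrt{48532 - \frac{9 \sqrt{4970}}{4970}}$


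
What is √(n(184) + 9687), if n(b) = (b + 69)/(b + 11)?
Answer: √368397510/195 ≈ 98.429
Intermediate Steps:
n(b) = (69 + b)/(11 + b)
√(n(184) + 9687) = √((69 + 184)/(11 + 184) + 9687) = √(253/195 + 9687) = √(1889218/195) = √368397510/195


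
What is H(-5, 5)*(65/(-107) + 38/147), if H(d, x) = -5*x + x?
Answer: 109780/15729 ≈ 6.9795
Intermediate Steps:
H(d, x) = -4*x
H(-5, 5)*(65/(-107) + 38/147) = (-4*5)*(65/(-107) + 38/147) = -20*(65*(-1/107) + 38*(1/147)) = -20*(-65/107 + 38/147) = -20*(-5489/15729) = 109780/15729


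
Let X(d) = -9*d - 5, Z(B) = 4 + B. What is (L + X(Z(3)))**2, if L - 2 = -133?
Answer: 39601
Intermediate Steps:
L = -131 (L = 2 - 133 = -131)
X(d) = -5 - 9*d
(L + X(Z(3)))**2 = (-131 + (-5 - 9*(4 + 3)))**2 = (-131 + (-5 - 9*7))**2 = (-131 + (-5 - 63))**2 = (-131 - 68)**2 = (-199)**2 = 39601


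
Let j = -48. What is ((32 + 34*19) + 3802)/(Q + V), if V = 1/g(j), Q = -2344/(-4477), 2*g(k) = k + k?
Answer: 192546816/21607 ≈ 8911.3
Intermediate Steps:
g(k) = k (g(k) = (k + k)/2 = (2*k)/2 = k)
Q = 2344/4477 (Q = -2344*(-1/4477) = 2344/4477 ≈ 0.52357)
V = -1/48 (V = 1/(-48) = -1/48 ≈ -0.020833)
((32 + 34*19) + 3802)/(Q + V) = ((32 + 34*19) + 3802)/(2344/4477 - 1/48) = ((32 + 646) + 3802)/(108035/214896) = (678 + 3802)*(214896/108035) = 4480*(214896/108035) = 192546816/21607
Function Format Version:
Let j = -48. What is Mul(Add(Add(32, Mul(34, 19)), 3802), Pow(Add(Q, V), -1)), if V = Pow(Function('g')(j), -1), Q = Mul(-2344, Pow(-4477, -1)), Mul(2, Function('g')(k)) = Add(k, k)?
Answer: Rational(192546816, 21607) ≈ 8911.3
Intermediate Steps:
Function('g')(k) = k (Function('g')(k) = Mul(Rational(1, 2), Add(k, k)) = Mul(Rational(1, 2), Mul(2, k)) = k)
Q = Rational(2344, 4477) (Q = Mul(-2344, Rational(-1, 4477)) = Rational(2344, 4477) ≈ 0.52357)
V = Rational(-1, 48) (V = Pow(-48, -1) = Rational(-1, 48) ≈ -0.020833)
Mul(Add(Add(32, Mul(34, 19)), 3802), Pow(Add(Q, V), -1)) = Mul(Add(Add(32, Mul(34, 19)), 3802), Pow(Add(Rational(2344, 4477), Rational(-1, 48)), -1)) = Mul(Add(Add(32, 646), 3802), Pow(Rational(108035, 214896), -1)) = Mul(Add(678, 3802), Rational(214896, 108035)) = Mul(4480, Rational(214896, 108035)) = Rational(192546816, 21607)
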